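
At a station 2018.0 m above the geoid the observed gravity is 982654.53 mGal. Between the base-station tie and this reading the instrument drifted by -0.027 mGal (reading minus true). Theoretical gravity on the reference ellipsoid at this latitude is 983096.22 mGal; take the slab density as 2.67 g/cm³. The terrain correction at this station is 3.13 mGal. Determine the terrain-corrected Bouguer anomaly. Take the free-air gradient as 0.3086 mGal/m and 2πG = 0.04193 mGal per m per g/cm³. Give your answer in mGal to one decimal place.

-41.7

Drift-corrected reading = 982654.53 − (-0.027) = 982654.557 mGal
Free-air correction = 0.3086 × 2018.0 = 622.75 mGal
Free-air anomaly = 982654.557 − 983096.22 + (622.75) = 181.087 mGal
Bouguer slab correction = 0.04193 × 2.67 × 2018.0 = 225.92 mGal
Simple Bouguer anomaly = 181.087 − (225.92) = -44.833 mGal
Complete Bouguer anomaly = -44.833 + 3.13 = -41.703 mGal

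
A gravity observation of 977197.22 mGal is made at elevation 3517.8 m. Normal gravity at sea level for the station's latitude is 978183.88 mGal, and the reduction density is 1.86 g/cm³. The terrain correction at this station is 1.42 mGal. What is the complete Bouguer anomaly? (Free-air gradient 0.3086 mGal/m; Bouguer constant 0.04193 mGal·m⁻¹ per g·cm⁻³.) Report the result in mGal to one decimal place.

-174.0

Free-air correction = 0.3086 × 3517.8 = 1085.59 mGal
Free-air anomaly = 977197.22 − 978183.88 + (1085.59) = 98.93 mGal
Bouguer slab correction = 0.04193 × 1.86 × 3517.8 = 274.35 mGal
Simple Bouguer anomaly = 98.93 − (274.35) = -175.42 mGal
Complete Bouguer anomaly = -175.42 + 1.42 = -174.00 mGal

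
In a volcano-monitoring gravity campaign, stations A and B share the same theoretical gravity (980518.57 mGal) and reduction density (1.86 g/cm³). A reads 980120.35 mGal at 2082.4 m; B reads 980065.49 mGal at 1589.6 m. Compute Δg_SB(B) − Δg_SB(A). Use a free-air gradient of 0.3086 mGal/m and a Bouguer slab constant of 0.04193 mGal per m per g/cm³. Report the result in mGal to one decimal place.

Δg_SB(A) = 980120.35 − 980518.57 + 0.3086×2082.4 − 0.04193×1.86×2082.4 = 82.00 mGal
Δg_SB(B) = 980065.49 − 980518.57 + 0.3086×1589.6 − 0.04193×1.86×1589.6 = -86.50 mGal
Difference = -86.50 − (82.00) = -168.50 mGal

-168.5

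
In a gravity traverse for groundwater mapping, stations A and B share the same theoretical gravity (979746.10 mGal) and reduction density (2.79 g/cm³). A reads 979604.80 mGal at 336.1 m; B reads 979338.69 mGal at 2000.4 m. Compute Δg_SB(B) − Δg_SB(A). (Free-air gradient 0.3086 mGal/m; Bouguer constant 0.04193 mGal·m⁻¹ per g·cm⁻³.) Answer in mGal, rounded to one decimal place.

Δg_SB(A) = 979604.80 − 979746.10 + 0.3086×336.1 − 0.04193×2.79×336.1 = -76.90 mGal
Δg_SB(B) = 979338.69 − 979746.10 + 0.3086×2000.4 − 0.04193×2.79×2000.4 = -24.10 mGal
Difference = -24.10 − (-76.90) = 52.80 mGal

52.8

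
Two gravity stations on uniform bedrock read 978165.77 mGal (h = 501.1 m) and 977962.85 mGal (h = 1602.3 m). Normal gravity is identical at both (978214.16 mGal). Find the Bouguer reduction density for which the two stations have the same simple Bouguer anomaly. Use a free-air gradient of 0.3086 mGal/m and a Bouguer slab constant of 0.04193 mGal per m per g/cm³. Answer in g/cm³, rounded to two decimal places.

Δg_obs = 977962.85 − 978165.77 = -202.92 mGal over Δh = 1602.3 − 501.1 = 1101.2 m
Equal Bouguer anomalies ⇒ Δg_obs + (0.3086 − 0.04193ρ)·Δh = 0
0.3086 − 0.04193ρ = −Δg_obs/Δh = 0.18427
ρ = (0.3086 − 0.18427) / 0.04193 = 2.97 g/cm³

2.97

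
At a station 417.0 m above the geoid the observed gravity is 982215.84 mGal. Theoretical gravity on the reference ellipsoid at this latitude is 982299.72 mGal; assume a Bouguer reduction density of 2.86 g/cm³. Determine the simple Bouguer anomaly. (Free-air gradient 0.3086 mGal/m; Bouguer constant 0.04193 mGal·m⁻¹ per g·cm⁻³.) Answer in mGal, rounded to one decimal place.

-5.2

Free-air correction = 0.3086 × 417.0 = 128.69 mGal
Free-air anomaly = 982215.84 − 982299.72 + (128.69) = 44.81 mGal
Bouguer slab correction = 0.04193 × 2.86 × 417.0 = 50.01 mGal
Simple Bouguer anomaly = 44.81 − (50.01) = -5.20 mGal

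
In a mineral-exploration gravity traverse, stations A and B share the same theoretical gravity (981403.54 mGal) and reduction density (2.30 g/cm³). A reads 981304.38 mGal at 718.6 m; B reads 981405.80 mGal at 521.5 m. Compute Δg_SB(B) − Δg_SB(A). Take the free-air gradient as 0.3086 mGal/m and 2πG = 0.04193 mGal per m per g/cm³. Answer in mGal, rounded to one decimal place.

Δg_SB(A) = 981304.38 − 981403.54 + 0.3086×718.6 − 0.04193×2.30×718.6 = 53.30 mGal
Δg_SB(B) = 981405.80 − 981403.54 + 0.3086×521.5 − 0.04193×2.30×521.5 = 112.90 mGal
Difference = 112.90 − (53.30) = 59.60 mGal

59.6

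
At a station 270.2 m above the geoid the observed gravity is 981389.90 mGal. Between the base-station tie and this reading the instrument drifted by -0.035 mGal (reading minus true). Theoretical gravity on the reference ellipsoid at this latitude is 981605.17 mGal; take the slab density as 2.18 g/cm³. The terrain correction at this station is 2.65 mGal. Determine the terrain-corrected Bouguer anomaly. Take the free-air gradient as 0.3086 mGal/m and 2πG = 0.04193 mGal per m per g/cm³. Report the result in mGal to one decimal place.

Drift-corrected reading = 981389.90 − (-0.035) = 981389.935 mGal
Free-air correction = 0.3086 × 270.2 = 83.38 mGal
Free-air anomaly = 981389.935 − 981605.17 + (83.38) = -131.855 mGal
Bouguer slab correction = 0.04193 × 2.18 × 270.2 = 24.70 mGal
Simple Bouguer anomaly = -131.855 − (24.70) = -156.555 mGal
Complete Bouguer anomaly = -156.555 + 2.65 = -153.905 mGal

-153.9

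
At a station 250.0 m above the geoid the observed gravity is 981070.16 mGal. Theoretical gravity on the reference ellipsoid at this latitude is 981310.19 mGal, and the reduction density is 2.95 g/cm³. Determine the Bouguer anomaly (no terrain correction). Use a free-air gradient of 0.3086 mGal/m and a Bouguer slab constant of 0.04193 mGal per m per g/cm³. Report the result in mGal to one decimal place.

Free-air correction = 0.3086 × 250.0 = 77.15 mGal
Free-air anomaly = 981070.16 − 981310.19 + (77.15) = -162.88 mGal
Bouguer slab correction = 0.04193 × 2.95 × 250.0 = 30.92 mGal
Simple Bouguer anomaly = -162.88 − (30.92) = -193.80 mGal

-193.8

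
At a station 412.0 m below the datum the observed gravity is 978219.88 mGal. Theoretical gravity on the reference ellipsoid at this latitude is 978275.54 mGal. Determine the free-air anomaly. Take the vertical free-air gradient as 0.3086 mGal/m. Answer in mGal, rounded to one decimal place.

Free-air correction = 0.3086 × -412.0 = -127.14 mGal
Free-air anomaly = 978219.88 − 978275.54 + (-127.14) = -182.80 mGal

-182.8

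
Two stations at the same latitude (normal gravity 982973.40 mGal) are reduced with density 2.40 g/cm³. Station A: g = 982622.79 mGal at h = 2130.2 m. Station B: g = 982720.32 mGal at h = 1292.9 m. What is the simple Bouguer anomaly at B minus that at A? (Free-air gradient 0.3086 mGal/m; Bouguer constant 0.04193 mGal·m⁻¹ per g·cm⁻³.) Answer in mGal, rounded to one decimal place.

-76.6

Δg_SB(A) = 982622.79 − 982973.40 + 0.3086×2130.2 − 0.04193×2.40×2130.2 = 92.40 mGal
Δg_SB(B) = 982720.32 − 982973.40 + 0.3086×1292.9 − 0.04193×2.40×1292.9 = 15.80 mGal
Difference = 15.80 − (92.40) = -76.60 mGal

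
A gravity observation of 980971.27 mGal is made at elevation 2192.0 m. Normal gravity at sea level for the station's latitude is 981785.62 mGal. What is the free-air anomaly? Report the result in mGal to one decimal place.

Free-air correction = 0.3086 × 2192.0 = 676.45 mGal
Free-air anomaly = 980971.27 − 981785.62 + (676.45) = -137.90 mGal

-137.9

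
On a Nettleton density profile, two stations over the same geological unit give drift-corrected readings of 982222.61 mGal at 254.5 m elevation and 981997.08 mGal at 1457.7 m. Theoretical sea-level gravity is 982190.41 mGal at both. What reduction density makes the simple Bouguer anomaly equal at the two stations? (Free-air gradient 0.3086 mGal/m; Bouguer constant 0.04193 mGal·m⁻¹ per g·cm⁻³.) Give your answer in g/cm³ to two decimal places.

Δg_obs = 981997.08 − 982222.61 = -225.53 mGal over Δh = 1457.7 − 254.5 = 1203.2 m
Equal Bouguer anomalies ⇒ Δg_obs + (0.3086 − 0.04193ρ)·Δh = 0
0.3086 − 0.04193ρ = −Δg_obs/Δh = 0.18744
ρ = (0.3086 − 0.18744) / 0.04193 = 2.89 g/cm³

2.89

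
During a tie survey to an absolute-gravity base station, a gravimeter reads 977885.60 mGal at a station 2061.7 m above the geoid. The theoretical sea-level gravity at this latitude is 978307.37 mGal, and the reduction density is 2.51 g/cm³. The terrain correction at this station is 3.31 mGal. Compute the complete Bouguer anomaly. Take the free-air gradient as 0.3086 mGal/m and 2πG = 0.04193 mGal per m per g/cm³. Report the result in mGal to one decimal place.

0.8

Free-air correction = 0.3086 × 2061.7 = 636.24 mGal
Free-air anomaly = 977885.60 − 978307.37 + (636.24) = 214.47 mGal
Bouguer slab correction = 0.04193 × 2.51 × 2061.7 = 216.98 mGal
Simple Bouguer anomaly = 214.47 − (216.98) = -2.51 mGal
Complete Bouguer anomaly = -2.51 + 3.31 = 0.80 mGal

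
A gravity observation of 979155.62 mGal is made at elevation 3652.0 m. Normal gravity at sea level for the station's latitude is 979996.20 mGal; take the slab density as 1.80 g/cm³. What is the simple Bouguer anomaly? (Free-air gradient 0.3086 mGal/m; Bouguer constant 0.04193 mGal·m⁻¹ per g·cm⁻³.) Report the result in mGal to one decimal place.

10.8

Free-air correction = 0.3086 × 3652.0 = 1127.01 mGal
Free-air anomaly = 979155.62 − 979996.20 + (1127.01) = 286.43 mGal
Bouguer slab correction = 0.04193 × 1.80 × 3652.0 = 275.63 mGal
Simple Bouguer anomaly = 286.43 − (275.63) = 10.80 mGal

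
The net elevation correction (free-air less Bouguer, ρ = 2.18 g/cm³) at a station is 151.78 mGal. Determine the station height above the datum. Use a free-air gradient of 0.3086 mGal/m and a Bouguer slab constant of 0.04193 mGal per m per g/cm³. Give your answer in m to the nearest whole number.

Combined gradient = 0.3086 − 0.04193 × 2.18 = 0.2171926 mGal/m
h = 151.78 / 0.2171926 = 698.83 m

699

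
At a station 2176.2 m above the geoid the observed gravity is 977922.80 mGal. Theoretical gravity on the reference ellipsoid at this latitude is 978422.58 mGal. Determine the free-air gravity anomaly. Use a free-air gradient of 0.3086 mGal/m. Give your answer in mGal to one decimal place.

171.8

Free-air correction = 0.3086 × 2176.2 = 671.58 mGal
Free-air anomaly = 977922.80 − 978422.58 + (671.58) = 171.80 mGal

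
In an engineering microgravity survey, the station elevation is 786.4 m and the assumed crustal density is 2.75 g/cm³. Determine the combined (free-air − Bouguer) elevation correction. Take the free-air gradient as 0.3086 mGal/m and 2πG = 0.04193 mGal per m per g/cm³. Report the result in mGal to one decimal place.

152.0

Combined gradient = 0.3086 − 0.04193 × 2.75 = 0.1932925 mGal/m
Combined elevation correction = 0.1932925 × 786.4 = 152.0 mGal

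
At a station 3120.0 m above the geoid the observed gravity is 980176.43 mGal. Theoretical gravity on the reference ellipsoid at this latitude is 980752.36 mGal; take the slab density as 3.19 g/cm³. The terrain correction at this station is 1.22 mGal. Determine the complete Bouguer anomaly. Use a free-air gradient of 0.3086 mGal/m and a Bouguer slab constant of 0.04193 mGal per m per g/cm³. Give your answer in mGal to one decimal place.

Free-air correction = 0.3086 × 3120.0 = 962.83 mGal
Free-air anomaly = 980176.43 − 980752.36 + (962.83) = 386.90 mGal
Bouguer slab correction = 0.04193 × 3.19 × 3120.0 = 417.32 mGal
Simple Bouguer anomaly = 386.90 − (417.32) = -30.42 mGal
Complete Bouguer anomaly = -30.42 + 1.22 = -29.20 mGal

-29.2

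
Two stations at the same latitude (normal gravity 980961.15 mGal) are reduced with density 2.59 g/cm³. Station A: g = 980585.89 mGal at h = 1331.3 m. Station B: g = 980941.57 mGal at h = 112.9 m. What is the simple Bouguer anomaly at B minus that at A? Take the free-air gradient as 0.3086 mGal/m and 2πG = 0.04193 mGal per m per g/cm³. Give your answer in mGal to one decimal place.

112.0

Δg_SB(A) = 980585.89 − 980961.15 + 0.3086×1331.3 − 0.04193×2.59×1331.3 = -109.00 mGal
Δg_SB(B) = 980941.57 − 980961.15 + 0.3086×112.9 − 0.04193×2.59×112.9 = 3.00 mGal
Difference = 3.00 − (-109.00) = 112.00 mGal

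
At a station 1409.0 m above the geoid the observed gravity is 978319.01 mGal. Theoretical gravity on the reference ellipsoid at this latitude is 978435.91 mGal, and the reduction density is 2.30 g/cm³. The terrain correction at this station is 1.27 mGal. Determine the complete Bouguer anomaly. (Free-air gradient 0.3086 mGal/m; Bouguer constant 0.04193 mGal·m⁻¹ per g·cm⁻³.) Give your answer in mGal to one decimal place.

Free-air correction = 0.3086 × 1409.0 = 434.82 mGal
Free-air anomaly = 978319.01 − 978435.91 + (434.82) = 317.92 mGal
Bouguer slab correction = 0.04193 × 2.30 × 1409.0 = 135.88 mGal
Simple Bouguer anomaly = 317.92 − (135.88) = 182.04 mGal
Complete Bouguer anomaly = 182.04 + 1.27 = 183.31 mGal

183.3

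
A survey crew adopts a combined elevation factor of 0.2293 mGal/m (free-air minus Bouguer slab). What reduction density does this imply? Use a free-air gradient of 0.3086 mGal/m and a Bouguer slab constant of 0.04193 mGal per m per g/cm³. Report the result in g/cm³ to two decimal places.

0.2293 = 0.3086 − 0.04193 × ρ
ρ = (0.3086 − 0.2293) / 0.04193 = 1.89 g/cm³

1.89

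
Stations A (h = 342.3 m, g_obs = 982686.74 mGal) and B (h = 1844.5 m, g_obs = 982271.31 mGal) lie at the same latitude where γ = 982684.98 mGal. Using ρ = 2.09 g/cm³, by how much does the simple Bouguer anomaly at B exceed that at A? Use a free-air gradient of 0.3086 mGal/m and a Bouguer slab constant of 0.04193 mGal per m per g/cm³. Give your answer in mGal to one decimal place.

-83.5

Δg_SB(A) = 982686.74 − 982684.98 + 0.3086×342.3 − 0.04193×2.09×342.3 = 77.40 mGal
Δg_SB(B) = 982271.31 − 982684.98 + 0.3086×1844.5 − 0.04193×2.09×1844.5 = -6.10 mGal
Difference = -6.10 − (77.40) = -83.50 mGal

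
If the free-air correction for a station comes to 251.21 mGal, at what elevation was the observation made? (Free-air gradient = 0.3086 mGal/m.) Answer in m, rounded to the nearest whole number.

814

h = 251.21 / 0.3086 = 814.03 m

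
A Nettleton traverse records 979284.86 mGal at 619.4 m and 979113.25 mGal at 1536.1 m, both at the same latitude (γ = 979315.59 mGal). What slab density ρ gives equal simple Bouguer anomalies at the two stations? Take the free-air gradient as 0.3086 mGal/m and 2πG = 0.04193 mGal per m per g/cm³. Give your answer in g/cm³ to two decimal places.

Δg_obs = 979113.25 − 979284.86 = -171.61 mGal over Δh = 1536.1 − 619.4 = 916.7 m
Equal Bouguer anomalies ⇒ Δg_obs + (0.3086 − 0.04193ρ)·Δh = 0
0.3086 − 0.04193ρ = −Δg_obs/Δh = 0.18720
ρ = (0.3086 − 0.18720) / 0.04193 = 2.90 g/cm³

2.90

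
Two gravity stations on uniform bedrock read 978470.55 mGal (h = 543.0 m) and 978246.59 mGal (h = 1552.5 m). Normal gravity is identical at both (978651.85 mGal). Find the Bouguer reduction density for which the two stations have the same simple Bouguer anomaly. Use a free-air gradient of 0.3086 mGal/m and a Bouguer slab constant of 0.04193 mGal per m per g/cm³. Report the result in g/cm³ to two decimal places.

Δg_obs = 978246.59 − 978470.55 = -223.96 mGal over Δh = 1552.5 − 543.0 = 1009.5 m
Equal Bouguer anomalies ⇒ Δg_obs + (0.3086 − 0.04193ρ)·Δh = 0
0.3086 − 0.04193ρ = −Δg_obs/Δh = 0.22185
ρ = (0.3086 − 0.22185) / 0.04193 = 2.07 g/cm³

2.07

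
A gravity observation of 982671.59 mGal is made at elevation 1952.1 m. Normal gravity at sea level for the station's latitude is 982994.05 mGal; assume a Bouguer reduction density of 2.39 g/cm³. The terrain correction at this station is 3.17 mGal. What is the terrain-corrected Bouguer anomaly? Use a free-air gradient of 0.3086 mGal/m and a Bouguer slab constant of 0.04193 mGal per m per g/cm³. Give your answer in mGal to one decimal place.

87.5

Free-air correction = 0.3086 × 1952.1 = 602.42 mGal
Free-air anomaly = 982671.59 − 982994.05 + (602.42) = 279.96 mGal
Bouguer slab correction = 0.04193 × 2.39 × 1952.1 = 195.63 mGal
Simple Bouguer anomaly = 279.96 − (195.63) = 84.33 mGal
Complete Bouguer anomaly = 84.33 + 3.17 = 87.50 mGal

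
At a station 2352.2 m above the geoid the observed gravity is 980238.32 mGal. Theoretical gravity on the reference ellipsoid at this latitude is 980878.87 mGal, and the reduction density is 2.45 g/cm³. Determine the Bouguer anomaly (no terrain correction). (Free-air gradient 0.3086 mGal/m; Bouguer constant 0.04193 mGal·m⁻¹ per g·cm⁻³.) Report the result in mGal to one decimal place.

-156.3

Free-air correction = 0.3086 × 2352.2 = 725.89 mGal
Free-air anomaly = 980238.32 − 980878.87 + (725.89) = 85.34 mGal
Bouguer slab correction = 0.04193 × 2.45 × 2352.2 = 241.64 mGal
Simple Bouguer anomaly = 85.34 − (241.64) = -156.30 mGal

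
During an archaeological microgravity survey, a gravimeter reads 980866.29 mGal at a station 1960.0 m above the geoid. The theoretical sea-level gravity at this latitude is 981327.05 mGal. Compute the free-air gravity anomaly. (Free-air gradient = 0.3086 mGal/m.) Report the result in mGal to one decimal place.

144.1

Free-air correction = 0.3086 × 1960.0 = 604.86 mGal
Free-air anomaly = 980866.29 − 981327.05 + (604.86) = 144.10 mGal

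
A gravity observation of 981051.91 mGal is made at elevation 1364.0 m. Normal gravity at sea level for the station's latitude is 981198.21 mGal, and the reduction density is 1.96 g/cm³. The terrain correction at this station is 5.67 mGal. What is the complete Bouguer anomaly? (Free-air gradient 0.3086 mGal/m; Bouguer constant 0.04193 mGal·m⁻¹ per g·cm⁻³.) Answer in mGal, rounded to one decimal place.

168.2

Free-air correction = 0.3086 × 1364.0 = 420.93 mGal
Free-air anomaly = 981051.91 − 981198.21 + (420.93) = 274.63 mGal
Bouguer slab correction = 0.04193 × 1.96 × 1364.0 = 112.10 mGal
Simple Bouguer anomaly = 274.63 − (112.10) = 162.53 mGal
Complete Bouguer anomaly = 162.53 + 5.67 = 168.20 mGal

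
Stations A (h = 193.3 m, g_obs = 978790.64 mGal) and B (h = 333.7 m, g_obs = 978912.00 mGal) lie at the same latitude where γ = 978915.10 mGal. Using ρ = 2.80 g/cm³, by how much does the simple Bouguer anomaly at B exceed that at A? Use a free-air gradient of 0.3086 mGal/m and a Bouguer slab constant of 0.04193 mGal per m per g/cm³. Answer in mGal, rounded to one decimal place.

148.2

Δg_SB(A) = 978790.64 − 978915.10 + 0.3086×193.3 − 0.04193×2.80×193.3 = -87.50 mGal
Δg_SB(B) = 978912.00 − 978915.10 + 0.3086×333.7 − 0.04193×2.80×333.7 = 60.70 mGal
Difference = 60.70 − (-87.50) = 148.20 mGal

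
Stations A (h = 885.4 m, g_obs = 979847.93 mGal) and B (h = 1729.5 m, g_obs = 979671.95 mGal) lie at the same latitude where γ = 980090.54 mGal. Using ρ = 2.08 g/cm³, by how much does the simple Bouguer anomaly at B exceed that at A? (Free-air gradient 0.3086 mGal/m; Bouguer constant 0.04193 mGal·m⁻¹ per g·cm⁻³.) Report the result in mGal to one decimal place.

10.9

Δg_SB(A) = 979847.93 − 980090.54 + 0.3086×885.4 − 0.04193×2.08×885.4 = -46.60 mGal
Δg_SB(B) = 979671.95 − 980090.54 + 0.3086×1729.5 − 0.04193×2.08×1729.5 = -35.70 mGal
Difference = -35.70 − (-46.60) = 10.90 mGal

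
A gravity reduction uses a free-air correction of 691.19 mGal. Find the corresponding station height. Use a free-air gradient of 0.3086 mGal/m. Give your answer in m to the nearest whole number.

2240

h = 691.19 / 0.3086 = 2239.76 m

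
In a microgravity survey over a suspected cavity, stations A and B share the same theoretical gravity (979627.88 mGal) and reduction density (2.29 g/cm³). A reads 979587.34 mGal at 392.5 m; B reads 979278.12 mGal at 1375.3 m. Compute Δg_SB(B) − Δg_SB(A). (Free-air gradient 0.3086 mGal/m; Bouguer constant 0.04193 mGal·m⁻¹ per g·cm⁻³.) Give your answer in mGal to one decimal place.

-100.3

Δg_SB(A) = 979587.34 − 979627.88 + 0.3086×392.5 − 0.04193×2.29×392.5 = 42.90 mGal
Δg_SB(B) = 979278.12 − 979627.88 + 0.3086×1375.3 − 0.04193×2.29×1375.3 = -57.40 mGal
Difference = -57.40 − (42.90) = -100.30 mGal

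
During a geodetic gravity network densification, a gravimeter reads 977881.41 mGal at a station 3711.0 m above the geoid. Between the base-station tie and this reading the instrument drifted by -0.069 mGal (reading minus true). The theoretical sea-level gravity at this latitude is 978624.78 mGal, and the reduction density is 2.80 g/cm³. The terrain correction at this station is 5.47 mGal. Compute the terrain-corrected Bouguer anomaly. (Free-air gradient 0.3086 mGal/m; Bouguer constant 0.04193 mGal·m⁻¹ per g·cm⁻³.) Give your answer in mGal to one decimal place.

Drift-corrected reading = 977881.41 − (-0.069) = 977881.479 mGal
Free-air correction = 0.3086 × 3711.0 = 1145.21 mGal
Free-air anomaly = 977881.479 − 978624.78 + (1145.21) = 401.909 mGal
Bouguer slab correction = 0.04193 × 2.80 × 3711.0 = 435.69 mGal
Simple Bouguer anomaly = 401.909 − (435.69) = -33.781 mGal
Complete Bouguer anomaly = -33.781 + 5.47 = -28.311 mGal

-28.3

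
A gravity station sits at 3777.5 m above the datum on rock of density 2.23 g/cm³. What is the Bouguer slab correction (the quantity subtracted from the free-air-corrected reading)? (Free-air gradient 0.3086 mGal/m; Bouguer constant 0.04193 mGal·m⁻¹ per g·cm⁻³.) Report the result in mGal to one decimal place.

353.2

Bouguer slab correction = 0.04193 × 2.23 × 3777.5 = 353.2 mGal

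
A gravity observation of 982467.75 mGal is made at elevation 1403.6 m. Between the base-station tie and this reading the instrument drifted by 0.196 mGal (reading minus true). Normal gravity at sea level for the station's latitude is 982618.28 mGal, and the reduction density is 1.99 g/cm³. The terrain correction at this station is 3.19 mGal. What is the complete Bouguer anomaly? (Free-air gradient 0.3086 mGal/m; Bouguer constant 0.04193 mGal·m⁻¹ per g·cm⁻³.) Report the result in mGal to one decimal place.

Drift-corrected reading = 982467.75 − (0.196) = 982467.554 mGal
Free-air correction = 0.3086 × 1403.6 = 433.15 mGal
Free-air anomaly = 982467.554 − 982618.28 + (433.15) = 282.424 mGal
Bouguer slab correction = 0.04193 × 1.99 × 1403.6 = 117.12 mGal
Simple Bouguer anomaly = 282.424 − (117.12) = 165.304 mGal
Complete Bouguer anomaly = 165.304 + 3.19 = 168.494 mGal

168.5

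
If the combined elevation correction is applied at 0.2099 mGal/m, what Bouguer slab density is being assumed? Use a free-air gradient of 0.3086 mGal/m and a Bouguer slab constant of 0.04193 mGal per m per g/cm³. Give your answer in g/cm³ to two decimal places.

2.35

0.2099 = 0.3086 − 0.04193 × ρ
ρ = (0.3086 − 0.2099) / 0.04193 = 2.35 g/cm³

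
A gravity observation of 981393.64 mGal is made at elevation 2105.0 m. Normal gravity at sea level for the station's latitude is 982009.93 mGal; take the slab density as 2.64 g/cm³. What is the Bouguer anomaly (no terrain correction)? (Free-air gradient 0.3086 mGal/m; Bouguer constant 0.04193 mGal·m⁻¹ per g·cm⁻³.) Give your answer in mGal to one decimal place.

Free-air correction = 0.3086 × 2105.0 = 649.60 mGal
Free-air anomaly = 981393.64 − 982009.93 + (649.60) = 33.31 mGal
Bouguer slab correction = 0.04193 × 2.64 × 2105.0 = 233.01 mGal
Simple Bouguer anomaly = 33.31 − (233.01) = -199.70 mGal

-199.7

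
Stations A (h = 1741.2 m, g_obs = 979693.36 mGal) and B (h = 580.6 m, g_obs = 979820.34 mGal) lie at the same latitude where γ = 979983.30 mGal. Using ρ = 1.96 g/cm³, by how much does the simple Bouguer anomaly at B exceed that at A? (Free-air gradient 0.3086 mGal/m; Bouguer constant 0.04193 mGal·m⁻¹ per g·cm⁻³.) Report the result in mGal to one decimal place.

Δg_SB(A) = 979693.36 − 979983.30 + 0.3086×1741.2 − 0.04193×1.96×1741.2 = 104.30 mGal
Δg_SB(B) = 979820.34 − 979983.30 + 0.3086×580.6 − 0.04193×1.96×580.6 = -31.50 mGal
Difference = -31.50 − (104.30) = -135.80 mGal

-135.8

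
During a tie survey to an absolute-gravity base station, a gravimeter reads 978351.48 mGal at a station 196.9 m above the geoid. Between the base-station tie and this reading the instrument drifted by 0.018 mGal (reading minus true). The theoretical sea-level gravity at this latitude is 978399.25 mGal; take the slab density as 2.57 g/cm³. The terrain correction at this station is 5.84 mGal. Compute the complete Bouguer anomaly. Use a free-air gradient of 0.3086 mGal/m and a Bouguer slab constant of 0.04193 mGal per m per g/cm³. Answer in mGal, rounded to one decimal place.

Drift-corrected reading = 978351.48 − (0.018) = 978351.462 mGal
Free-air correction = 0.3086 × 196.9 = 60.76 mGal
Free-air anomaly = 978351.462 − 978399.25 + (60.76) = 12.972 mGal
Bouguer slab correction = 0.04193 × 2.57 × 196.9 = 21.22 mGal
Simple Bouguer anomaly = 12.972 − (21.22) = -8.248 mGal
Complete Bouguer anomaly = -8.248 + 5.84 = -2.408 mGal

-2.4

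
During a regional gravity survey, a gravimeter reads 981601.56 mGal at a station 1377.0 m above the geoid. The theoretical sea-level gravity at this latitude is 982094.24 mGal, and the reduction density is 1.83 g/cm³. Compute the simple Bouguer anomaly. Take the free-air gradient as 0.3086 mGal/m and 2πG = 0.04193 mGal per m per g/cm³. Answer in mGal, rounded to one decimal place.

Free-air correction = 0.3086 × 1377.0 = 424.94 mGal
Free-air anomaly = 981601.56 − 982094.24 + (424.94) = -67.74 mGal
Bouguer slab correction = 0.04193 × 1.83 × 1377.0 = 105.66 mGal
Simple Bouguer anomaly = -67.74 − (105.66) = -173.40 mGal

-173.4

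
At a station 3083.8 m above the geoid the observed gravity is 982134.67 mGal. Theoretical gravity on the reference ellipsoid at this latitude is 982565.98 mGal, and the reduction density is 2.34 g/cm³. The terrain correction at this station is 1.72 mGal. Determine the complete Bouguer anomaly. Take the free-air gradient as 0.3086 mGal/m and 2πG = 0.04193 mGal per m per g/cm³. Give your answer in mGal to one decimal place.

Free-air correction = 0.3086 × 3083.8 = 951.66 mGal
Free-air anomaly = 982134.67 − 982565.98 + (951.66) = 520.35 mGal
Bouguer slab correction = 0.04193 × 2.34 × 3083.8 = 302.57 mGal
Simple Bouguer anomaly = 520.35 − (302.57) = 217.78 mGal
Complete Bouguer anomaly = 217.78 + 1.72 = 219.50 mGal

219.5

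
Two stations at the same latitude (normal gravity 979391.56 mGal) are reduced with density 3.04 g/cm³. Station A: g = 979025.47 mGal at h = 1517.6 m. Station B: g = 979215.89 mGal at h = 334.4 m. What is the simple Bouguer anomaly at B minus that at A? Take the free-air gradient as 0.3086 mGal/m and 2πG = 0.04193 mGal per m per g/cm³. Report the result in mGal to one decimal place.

Δg_SB(A) = 979025.47 − 979391.56 + 0.3086×1517.6 − 0.04193×3.04×1517.6 = -91.20 mGal
Δg_SB(B) = 979215.89 − 979391.56 + 0.3086×334.4 − 0.04193×3.04×334.4 = -115.10 mGal
Difference = -115.10 − (-91.20) = -23.90 mGal

-23.9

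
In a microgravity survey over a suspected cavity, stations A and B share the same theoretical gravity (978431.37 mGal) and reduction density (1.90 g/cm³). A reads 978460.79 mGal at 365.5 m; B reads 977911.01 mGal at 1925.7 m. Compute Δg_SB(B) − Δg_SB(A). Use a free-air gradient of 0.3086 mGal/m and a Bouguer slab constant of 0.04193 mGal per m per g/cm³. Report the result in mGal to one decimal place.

Δg_SB(A) = 978460.79 − 978431.37 + 0.3086×365.5 − 0.04193×1.90×365.5 = 113.10 mGal
Δg_SB(B) = 977911.01 − 978431.37 + 0.3086×1925.7 − 0.04193×1.90×1925.7 = -79.50 mGal
Difference = -79.50 − (113.10) = -192.60 mGal

-192.6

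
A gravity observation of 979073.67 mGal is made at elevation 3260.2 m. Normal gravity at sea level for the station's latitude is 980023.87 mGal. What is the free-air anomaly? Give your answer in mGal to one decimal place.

Free-air correction = 0.3086 × 3260.2 = 1006.10 mGal
Free-air anomaly = 979073.67 − 980023.87 + (1006.10) = 55.90 mGal

55.9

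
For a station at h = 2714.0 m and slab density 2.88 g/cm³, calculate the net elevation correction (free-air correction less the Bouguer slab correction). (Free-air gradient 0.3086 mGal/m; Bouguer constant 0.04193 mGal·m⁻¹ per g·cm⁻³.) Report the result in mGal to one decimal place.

509.8

Combined gradient = 0.3086 − 0.04193 × 2.88 = 0.1878416 mGal/m
Combined elevation correction = 0.1878416 × 2714.0 = 509.8 mGal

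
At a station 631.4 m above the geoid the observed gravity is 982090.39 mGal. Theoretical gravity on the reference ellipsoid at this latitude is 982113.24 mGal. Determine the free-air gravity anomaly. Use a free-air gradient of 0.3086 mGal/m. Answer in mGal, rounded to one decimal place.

172.0

Free-air correction = 0.3086 × 631.4 = 194.85 mGal
Free-air anomaly = 982090.39 − 982113.24 + (194.85) = 172.00 mGal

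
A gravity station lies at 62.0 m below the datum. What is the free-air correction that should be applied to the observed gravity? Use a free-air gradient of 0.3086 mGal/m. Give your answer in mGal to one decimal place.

-19.1

Free-air correction = 0.3086 × -62.0 = -19.1 mGal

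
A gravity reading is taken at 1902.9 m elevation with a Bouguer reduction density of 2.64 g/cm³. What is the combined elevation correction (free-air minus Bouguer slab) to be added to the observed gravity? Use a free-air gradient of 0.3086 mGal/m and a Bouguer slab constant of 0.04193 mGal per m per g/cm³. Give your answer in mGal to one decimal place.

Combined gradient = 0.3086 − 0.04193 × 2.64 = 0.1979048 mGal/m
Combined elevation correction = 0.1979048 × 1902.9 = 376.6 mGal

376.6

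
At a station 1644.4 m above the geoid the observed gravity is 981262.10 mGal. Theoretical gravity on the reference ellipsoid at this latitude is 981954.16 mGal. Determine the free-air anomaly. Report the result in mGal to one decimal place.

-184.6

Free-air correction = 0.3086 × 1644.4 = 507.46 mGal
Free-air anomaly = 981262.10 − 981954.16 + (507.46) = -184.60 mGal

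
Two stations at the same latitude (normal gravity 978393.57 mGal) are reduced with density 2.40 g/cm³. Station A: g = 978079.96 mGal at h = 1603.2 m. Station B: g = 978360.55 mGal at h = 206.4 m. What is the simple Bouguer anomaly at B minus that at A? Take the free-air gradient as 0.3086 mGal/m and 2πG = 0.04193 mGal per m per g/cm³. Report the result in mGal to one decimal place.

-9.9

Δg_SB(A) = 978079.96 − 978393.57 + 0.3086×1603.2 − 0.04193×2.40×1603.2 = 19.80 mGal
Δg_SB(B) = 978360.55 − 978393.57 + 0.3086×206.4 − 0.04193×2.40×206.4 = 9.90 mGal
Difference = 9.90 − (19.80) = -9.90 mGal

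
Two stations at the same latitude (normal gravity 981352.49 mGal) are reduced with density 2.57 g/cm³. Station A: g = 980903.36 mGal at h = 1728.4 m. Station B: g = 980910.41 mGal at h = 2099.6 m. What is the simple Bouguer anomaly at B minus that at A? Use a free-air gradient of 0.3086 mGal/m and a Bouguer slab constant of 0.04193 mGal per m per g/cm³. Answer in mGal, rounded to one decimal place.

Δg_SB(A) = 980903.36 − 981352.49 + 0.3086×1728.4 − 0.04193×2.57×1728.4 = -102.00 mGal
Δg_SB(B) = 980910.41 − 981352.49 + 0.3086×2099.6 − 0.04193×2.57×2099.6 = -20.40 mGal
Difference = -20.40 − (-102.00) = 81.60 mGal

81.6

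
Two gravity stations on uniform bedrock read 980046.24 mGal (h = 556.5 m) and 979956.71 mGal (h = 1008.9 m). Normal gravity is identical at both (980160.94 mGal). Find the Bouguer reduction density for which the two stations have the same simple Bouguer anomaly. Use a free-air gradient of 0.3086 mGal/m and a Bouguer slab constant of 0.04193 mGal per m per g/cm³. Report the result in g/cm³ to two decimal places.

2.64

Δg_obs = 979956.71 − 980046.24 = -89.53 mGal over Δh = 1008.9 − 556.5 = 452.4 m
Equal Bouguer anomalies ⇒ Δg_obs + (0.3086 − 0.04193ρ)·Δh = 0
0.3086 − 0.04193ρ = −Δg_obs/Δh = 0.19790
ρ = (0.3086 − 0.19790) / 0.04193 = 2.64 g/cm³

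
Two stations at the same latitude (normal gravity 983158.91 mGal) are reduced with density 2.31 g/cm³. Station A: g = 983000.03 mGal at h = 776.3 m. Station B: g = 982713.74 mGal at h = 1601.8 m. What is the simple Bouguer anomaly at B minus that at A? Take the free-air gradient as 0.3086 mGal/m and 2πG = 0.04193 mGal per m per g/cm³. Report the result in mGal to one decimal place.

Δg_SB(A) = 983000.03 − 983158.91 + 0.3086×776.3 − 0.04193×2.31×776.3 = 5.50 mGal
Δg_SB(B) = 982713.74 − 983158.91 + 0.3086×1601.8 − 0.04193×2.31×1601.8 = -106.00 mGal
Difference = -106.00 − (5.50) = -111.50 mGal

-111.5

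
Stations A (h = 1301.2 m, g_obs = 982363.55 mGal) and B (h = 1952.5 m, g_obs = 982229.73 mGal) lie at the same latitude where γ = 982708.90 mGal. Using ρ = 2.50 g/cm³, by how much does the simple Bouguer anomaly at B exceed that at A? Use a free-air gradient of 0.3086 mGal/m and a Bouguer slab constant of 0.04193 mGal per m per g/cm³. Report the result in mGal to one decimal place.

Δg_SB(A) = 982363.55 − 982708.90 + 0.3086×1301.2 − 0.04193×2.50×1301.2 = -80.20 mGal
Δg_SB(B) = 982229.73 − 982708.90 + 0.3086×1952.5 − 0.04193×2.50×1952.5 = -81.30 mGal
Difference = -81.30 − (-80.20) = -1.10 mGal

-1.1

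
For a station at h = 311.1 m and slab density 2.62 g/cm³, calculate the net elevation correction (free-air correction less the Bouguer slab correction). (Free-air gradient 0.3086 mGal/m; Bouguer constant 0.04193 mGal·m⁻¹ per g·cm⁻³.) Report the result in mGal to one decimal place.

61.8

Combined gradient = 0.3086 − 0.04193 × 2.62 = 0.1987434 mGal/m
Combined elevation correction = 0.1987434 × 311.1 = 61.8 mGal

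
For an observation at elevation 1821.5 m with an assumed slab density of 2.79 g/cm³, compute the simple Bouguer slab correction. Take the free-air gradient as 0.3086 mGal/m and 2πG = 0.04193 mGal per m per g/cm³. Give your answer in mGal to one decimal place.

Bouguer slab correction = 0.04193 × 2.79 × 1821.5 = 213.1 mGal

213.1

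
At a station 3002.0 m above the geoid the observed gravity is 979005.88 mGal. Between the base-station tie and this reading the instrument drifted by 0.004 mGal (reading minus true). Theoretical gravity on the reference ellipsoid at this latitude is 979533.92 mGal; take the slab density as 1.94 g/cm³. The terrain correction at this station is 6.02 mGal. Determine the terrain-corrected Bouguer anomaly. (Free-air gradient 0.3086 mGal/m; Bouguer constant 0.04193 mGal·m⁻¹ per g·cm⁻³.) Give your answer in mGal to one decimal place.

160.2

Drift-corrected reading = 979005.88 − (0.004) = 979005.876 mGal
Free-air correction = 0.3086 × 3002.0 = 926.42 mGal
Free-air anomaly = 979005.876 − 979533.92 + (926.42) = 398.376 mGal
Bouguer slab correction = 0.04193 × 1.94 × 3002.0 = 244.20 mGal
Simple Bouguer anomaly = 398.376 − (244.20) = 154.176 mGal
Complete Bouguer anomaly = 154.176 + 6.02 = 160.196 mGal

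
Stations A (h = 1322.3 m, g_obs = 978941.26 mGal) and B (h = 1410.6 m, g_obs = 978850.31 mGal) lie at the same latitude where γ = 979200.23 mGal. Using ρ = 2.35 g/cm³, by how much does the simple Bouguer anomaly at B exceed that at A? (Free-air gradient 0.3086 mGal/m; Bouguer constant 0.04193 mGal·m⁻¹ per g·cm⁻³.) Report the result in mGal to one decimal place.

-72.4

Δg_SB(A) = 978941.26 − 979200.23 + 0.3086×1322.3 − 0.04193×2.35×1322.3 = 18.80 mGal
Δg_SB(B) = 978850.31 − 979200.23 + 0.3086×1410.6 − 0.04193×2.35×1410.6 = -53.60 mGal
Difference = -53.60 − (18.80) = -72.40 mGal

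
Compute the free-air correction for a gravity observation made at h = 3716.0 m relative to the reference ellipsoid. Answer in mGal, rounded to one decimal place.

Free-air correction = 0.3086 × 3716.0 = 1146.8 mGal

1146.8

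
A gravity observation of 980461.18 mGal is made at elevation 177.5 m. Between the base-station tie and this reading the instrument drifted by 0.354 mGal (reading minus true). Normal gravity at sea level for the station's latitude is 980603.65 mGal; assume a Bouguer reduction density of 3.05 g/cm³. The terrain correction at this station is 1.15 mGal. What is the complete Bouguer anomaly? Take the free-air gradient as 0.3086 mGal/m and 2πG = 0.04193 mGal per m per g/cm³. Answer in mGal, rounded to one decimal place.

Drift-corrected reading = 980461.18 − (0.354) = 980460.826 mGal
Free-air correction = 0.3086 × 177.5 = 54.78 mGal
Free-air anomaly = 980460.826 − 980603.65 + (54.78) = -88.044 mGal
Bouguer slab correction = 0.04193 × 3.05 × 177.5 = 22.70 mGal
Simple Bouguer anomaly = -88.044 − (22.70) = -110.744 mGal
Complete Bouguer anomaly = -110.744 + 1.15 = -109.594 mGal

-109.6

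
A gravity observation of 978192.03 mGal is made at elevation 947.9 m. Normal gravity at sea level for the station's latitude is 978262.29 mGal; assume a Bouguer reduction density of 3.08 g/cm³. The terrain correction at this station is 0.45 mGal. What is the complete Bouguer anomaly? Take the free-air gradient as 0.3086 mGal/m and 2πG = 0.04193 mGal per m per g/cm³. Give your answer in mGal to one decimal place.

Free-air correction = 0.3086 × 947.9 = 292.52 mGal
Free-air anomaly = 978192.03 − 978262.29 + (292.52) = 222.26 mGal
Bouguer slab correction = 0.04193 × 3.08 × 947.9 = 122.42 mGal
Simple Bouguer anomaly = 222.26 − (122.42) = 99.84 mGal
Complete Bouguer anomaly = 99.84 + 0.45 = 100.29 mGal

100.3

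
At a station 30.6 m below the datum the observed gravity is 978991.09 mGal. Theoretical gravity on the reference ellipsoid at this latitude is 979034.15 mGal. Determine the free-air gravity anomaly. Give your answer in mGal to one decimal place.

Free-air correction = 0.3086 × -30.6 = -9.44 mGal
Free-air anomaly = 978991.09 − 979034.15 + (-9.44) = -52.50 mGal

-52.5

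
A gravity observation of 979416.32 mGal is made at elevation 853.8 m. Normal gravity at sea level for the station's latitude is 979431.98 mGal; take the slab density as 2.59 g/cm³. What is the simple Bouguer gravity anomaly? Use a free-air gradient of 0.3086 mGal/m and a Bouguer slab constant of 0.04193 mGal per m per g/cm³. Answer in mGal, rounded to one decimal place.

155.1

Free-air correction = 0.3086 × 853.8 = 263.48 mGal
Free-air anomaly = 979416.32 − 979431.98 + (263.48) = 247.82 mGal
Bouguer slab correction = 0.04193 × 2.59 × 853.8 = 92.72 mGal
Simple Bouguer anomaly = 247.82 − (92.72) = 155.10 mGal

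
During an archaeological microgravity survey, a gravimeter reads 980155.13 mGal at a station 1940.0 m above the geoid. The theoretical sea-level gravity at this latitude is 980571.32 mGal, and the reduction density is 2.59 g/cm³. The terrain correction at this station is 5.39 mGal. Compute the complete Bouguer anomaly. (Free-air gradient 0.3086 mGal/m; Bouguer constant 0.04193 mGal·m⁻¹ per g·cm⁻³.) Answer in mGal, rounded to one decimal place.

-22.8

Free-air correction = 0.3086 × 1940.0 = 598.68 mGal
Free-air anomaly = 980155.13 − 980571.32 + (598.68) = 182.49 mGal
Bouguer slab correction = 0.04193 × 2.59 × 1940.0 = 210.68 mGal
Simple Bouguer anomaly = 182.49 − (210.68) = -28.19 mGal
Complete Bouguer anomaly = -28.19 + 5.39 = -22.80 mGal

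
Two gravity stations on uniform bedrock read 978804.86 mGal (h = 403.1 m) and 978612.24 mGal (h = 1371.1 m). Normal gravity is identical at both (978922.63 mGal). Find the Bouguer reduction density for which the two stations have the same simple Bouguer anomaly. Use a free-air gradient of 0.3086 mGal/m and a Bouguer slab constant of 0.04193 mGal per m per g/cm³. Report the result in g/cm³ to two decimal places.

Δg_obs = 978612.24 − 978804.86 = -192.62 mGal over Δh = 1371.1 − 403.1 = 968.0 m
Equal Bouguer anomalies ⇒ Δg_obs + (0.3086 − 0.04193ρ)·Δh = 0
0.3086 − 0.04193ρ = −Δg_obs/Δh = 0.19899
ρ = (0.3086 − 0.19899) / 0.04193 = 2.61 g/cm³

2.61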